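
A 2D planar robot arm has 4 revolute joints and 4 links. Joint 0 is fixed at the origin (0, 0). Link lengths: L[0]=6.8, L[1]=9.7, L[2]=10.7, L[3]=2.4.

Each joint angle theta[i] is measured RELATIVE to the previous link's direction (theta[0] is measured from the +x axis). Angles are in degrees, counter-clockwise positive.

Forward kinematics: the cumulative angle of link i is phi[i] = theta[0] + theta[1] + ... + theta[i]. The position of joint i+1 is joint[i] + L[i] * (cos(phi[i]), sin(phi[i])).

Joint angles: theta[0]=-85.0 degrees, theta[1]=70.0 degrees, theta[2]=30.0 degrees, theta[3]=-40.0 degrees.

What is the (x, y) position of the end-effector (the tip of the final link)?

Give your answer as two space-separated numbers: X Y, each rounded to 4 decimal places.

Answer: 22.4727 -7.5296

Derivation:
joint[0] = (0.0000, 0.0000)  (base)
link 0: phi[0] = -85 = -85 deg
  cos(-85 deg) = 0.0872, sin(-85 deg) = -0.9962
  joint[1] = (0.0000, 0.0000) + 6.8 * (0.0872, -0.9962) = (0.0000 + 0.5927, 0.0000 + -6.7741) = (0.5927, -6.7741)
link 1: phi[1] = -85 + 70 = -15 deg
  cos(-15 deg) = 0.9659, sin(-15 deg) = -0.2588
  joint[2] = (0.5927, -6.7741) + 9.7 * (0.9659, -0.2588) = (0.5927 + 9.3695, -6.7741 + -2.5105) = (9.9621, -9.2847)
link 2: phi[2] = -85 + 70 + 30 = 15 deg
  cos(15 deg) = 0.9659, sin(15 deg) = 0.2588
  joint[3] = (9.9621, -9.2847) + 10.7 * (0.9659, 0.2588) = (9.9621 + 10.3354, -9.2847 + 2.7694) = (20.2975, -6.5153)
link 3: phi[3] = -85 + 70 + 30 + -40 = -25 deg
  cos(-25 deg) = 0.9063, sin(-25 deg) = -0.4226
  joint[4] = (20.2975, -6.5153) + 2.4 * (0.9063, -0.4226) = (20.2975 + 2.1751, -6.5153 + -1.0143) = (22.4727, -7.5296)
End effector: (22.4727, -7.5296)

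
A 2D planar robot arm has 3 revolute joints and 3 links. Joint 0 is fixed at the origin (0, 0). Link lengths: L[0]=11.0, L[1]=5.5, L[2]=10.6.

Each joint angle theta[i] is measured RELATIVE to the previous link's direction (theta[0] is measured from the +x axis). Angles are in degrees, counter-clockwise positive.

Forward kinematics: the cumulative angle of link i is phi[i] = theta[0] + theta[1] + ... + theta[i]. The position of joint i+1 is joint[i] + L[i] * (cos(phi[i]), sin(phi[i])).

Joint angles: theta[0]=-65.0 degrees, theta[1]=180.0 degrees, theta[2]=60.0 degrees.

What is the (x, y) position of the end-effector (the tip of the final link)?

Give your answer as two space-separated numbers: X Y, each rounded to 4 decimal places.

joint[0] = (0.0000, 0.0000)  (base)
link 0: phi[0] = -65 = -65 deg
  cos(-65 deg) = 0.4226, sin(-65 deg) = -0.9063
  joint[1] = (0.0000, 0.0000) + 11 * (0.4226, -0.9063) = (0.0000 + 4.6488, 0.0000 + -9.9694) = (4.6488, -9.9694)
link 1: phi[1] = -65 + 180 = 115 deg
  cos(115 deg) = -0.4226, sin(115 deg) = 0.9063
  joint[2] = (4.6488, -9.9694) + 5.5 * (-0.4226, 0.9063) = (4.6488 + -2.3244, -9.9694 + 4.9847) = (2.3244, -4.9847)
link 2: phi[2] = -65 + 180 + 60 = 175 deg
  cos(175 deg) = -0.9962, sin(175 deg) = 0.0872
  joint[3] = (2.3244, -4.9847) + 10.6 * (-0.9962, 0.0872) = (2.3244 + -10.5597, -4.9847 + 0.9239) = (-8.2353, -4.0608)
End effector: (-8.2353, -4.0608)

Answer: -8.2353 -4.0608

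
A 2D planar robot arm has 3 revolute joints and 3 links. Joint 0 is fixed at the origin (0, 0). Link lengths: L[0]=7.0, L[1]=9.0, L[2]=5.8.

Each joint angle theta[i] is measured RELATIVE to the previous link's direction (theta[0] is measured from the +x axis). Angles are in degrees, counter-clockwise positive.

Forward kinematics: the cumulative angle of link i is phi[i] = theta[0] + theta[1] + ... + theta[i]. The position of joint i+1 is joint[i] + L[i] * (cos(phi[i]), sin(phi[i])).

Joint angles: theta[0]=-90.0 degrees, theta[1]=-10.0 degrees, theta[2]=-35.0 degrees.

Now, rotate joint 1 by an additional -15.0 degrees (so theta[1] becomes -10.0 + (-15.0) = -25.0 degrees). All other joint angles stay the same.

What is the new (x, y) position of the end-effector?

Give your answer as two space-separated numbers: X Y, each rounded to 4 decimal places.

Answer: -8.8265 -18.0568

Derivation:
joint[0] = (0.0000, 0.0000)  (base)
link 0: phi[0] = -90 = -90 deg
  cos(-90 deg) = 0.0000, sin(-90 deg) = -1.0000
  joint[1] = (0.0000, 0.0000) + 7 * (0.0000, -1.0000) = (0.0000 + 0.0000, 0.0000 + -7.0000) = (0.0000, -7.0000)
link 1: phi[1] = -90 + -25 = -115 deg
  cos(-115 deg) = -0.4226, sin(-115 deg) = -0.9063
  joint[2] = (0.0000, -7.0000) + 9 * (-0.4226, -0.9063) = (0.0000 + -3.8036, -7.0000 + -8.1568) = (-3.8036, -15.1568)
link 2: phi[2] = -90 + -25 + -35 = -150 deg
  cos(-150 deg) = -0.8660, sin(-150 deg) = -0.5000
  joint[3] = (-3.8036, -15.1568) + 5.8 * (-0.8660, -0.5000) = (-3.8036 + -5.0229, -15.1568 + -2.9000) = (-8.8265, -18.0568)
End effector: (-8.8265, -18.0568)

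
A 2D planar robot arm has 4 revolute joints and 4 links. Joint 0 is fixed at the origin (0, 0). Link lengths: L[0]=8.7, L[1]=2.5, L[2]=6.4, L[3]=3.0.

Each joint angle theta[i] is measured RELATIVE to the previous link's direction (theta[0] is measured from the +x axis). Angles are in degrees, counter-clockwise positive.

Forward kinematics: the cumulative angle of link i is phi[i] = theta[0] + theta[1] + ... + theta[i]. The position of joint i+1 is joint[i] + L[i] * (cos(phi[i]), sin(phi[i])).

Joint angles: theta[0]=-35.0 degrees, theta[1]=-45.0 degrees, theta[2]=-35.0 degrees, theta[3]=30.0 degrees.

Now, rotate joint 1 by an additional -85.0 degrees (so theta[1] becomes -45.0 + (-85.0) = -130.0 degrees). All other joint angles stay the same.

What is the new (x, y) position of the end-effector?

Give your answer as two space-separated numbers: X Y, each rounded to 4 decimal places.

joint[0] = (0.0000, 0.0000)  (base)
link 0: phi[0] = -35 = -35 deg
  cos(-35 deg) = 0.8192, sin(-35 deg) = -0.5736
  joint[1] = (0.0000, 0.0000) + 8.7 * (0.8192, -0.5736) = (0.0000 + 7.1266, 0.0000 + -4.9901) = (7.1266, -4.9901)
link 1: phi[1] = -35 + -130 = -165 deg
  cos(-165 deg) = -0.9659, sin(-165 deg) = -0.2588
  joint[2] = (7.1266, -4.9901) + 2.5 * (-0.9659, -0.2588) = (7.1266 + -2.4148, -4.9901 + -0.6470) = (4.7118, -5.6372)
link 2: phi[2] = -35 + -130 + -35 = -200 deg
  cos(-200 deg) = -0.9397, sin(-200 deg) = 0.3420
  joint[3] = (4.7118, -5.6372) + 6.4 * (-0.9397, 0.3420) = (4.7118 + -6.0140, -5.6372 + 2.1889) = (-1.3022, -3.4482)
link 3: phi[3] = -35 + -130 + -35 + 30 = -170 deg
  cos(-170 deg) = -0.9848, sin(-170 deg) = -0.1736
  joint[4] = (-1.3022, -3.4482) + 3 * (-0.9848, -0.1736) = (-1.3022 + -2.9544, -3.4482 + -0.5209) = (-4.2566, -3.9692)
End effector: (-4.2566, -3.9692)

Answer: -4.2566 -3.9692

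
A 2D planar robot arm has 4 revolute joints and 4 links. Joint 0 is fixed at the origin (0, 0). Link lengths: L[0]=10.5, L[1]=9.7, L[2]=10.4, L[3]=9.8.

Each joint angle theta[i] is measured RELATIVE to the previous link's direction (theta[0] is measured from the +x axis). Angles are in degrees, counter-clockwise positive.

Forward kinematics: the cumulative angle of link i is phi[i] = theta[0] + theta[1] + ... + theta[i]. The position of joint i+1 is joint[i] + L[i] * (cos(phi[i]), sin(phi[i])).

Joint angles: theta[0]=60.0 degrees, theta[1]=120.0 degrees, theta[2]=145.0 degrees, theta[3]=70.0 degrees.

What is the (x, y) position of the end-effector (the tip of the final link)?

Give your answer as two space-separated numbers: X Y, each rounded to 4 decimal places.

joint[0] = (0.0000, 0.0000)  (base)
link 0: phi[0] = 60 = 60 deg
  cos(60 deg) = 0.5000, sin(60 deg) = 0.8660
  joint[1] = (0.0000, 0.0000) + 10.5 * (0.5000, 0.8660) = (0.0000 + 5.2500, 0.0000 + 9.0933) = (5.2500, 9.0933)
link 1: phi[1] = 60 + 120 = 180 deg
  cos(180 deg) = -1.0000, sin(180 deg) = 0.0000
  joint[2] = (5.2500, 9.0933) + 9.7 * (-1.0000, 0.0000) = (5.2500 + -9.7000, 9.0933 + 0.0000) = (-4.4500, 9.0933)
link 2: phi[2] = 60 + 120 + 145 = 325 deg
  cos(325 deg) = 0.8192, sin(325 deg) = -0.5736
  joint[3] = (-4.4500, 9.0933) + 10.4 * (0.8192, -0.5736) = (-4.4500 + 8.5192, 9.0933 + -5.9652) = (4.0692, 3.1281)
link 3: phi[3] = 60 + 120 + 145 + 70 = 395 deg
  cos(395 deg) = 0.8192, sin(395 deg) = 0.5736
  joint[4] = (4.0692, 3.1281) + 9.8 * (0.8192, 0.5736) = (4.0692 + 8.0277, 3.1281 + 5.6210) = (12.0969, 8.7491)
End effector: (12.0969, 8.7491)

Answer: 12.0969 8.7491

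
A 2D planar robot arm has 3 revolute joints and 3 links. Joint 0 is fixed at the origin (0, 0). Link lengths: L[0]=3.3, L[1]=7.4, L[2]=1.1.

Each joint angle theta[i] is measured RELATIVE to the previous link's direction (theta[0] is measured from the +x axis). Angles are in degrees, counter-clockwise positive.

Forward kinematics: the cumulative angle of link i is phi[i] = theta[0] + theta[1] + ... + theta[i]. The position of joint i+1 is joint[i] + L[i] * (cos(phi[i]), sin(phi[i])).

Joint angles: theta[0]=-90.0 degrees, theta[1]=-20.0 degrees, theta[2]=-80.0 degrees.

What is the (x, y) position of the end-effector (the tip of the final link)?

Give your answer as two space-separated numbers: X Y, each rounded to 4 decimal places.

joint[0] = (0.0000, 0.0000)  (base)
link 0: phi[0] = -90 = -90 deg
  cos(-90 deg) = 0.0000, sin(-90 deg) = -1.0000
  joint[1] = (0.0000, 0.0000) + 3.3 * (0.0000, -1.0000) = (0.0000 + 0.0000, 0.0000 + -3.3000) = (0.0000, -3.3000)
link 1: phi[1] = -90 + -20 = -110 deg
  cos(-110 deg) = -0.3420, sin(-110 deg) = -0.9397
  joint[2] = (0.0000, -3.3000) + 7.4 * (-0.3420, -0.9397) = (0.0000 + -2.5309, -3.3000 + -6.9537) = (-2.5309, -10.2537)
link 2: phi[2] = -90 + -20 + -80 = -190 deg
  cos(-190 deg) = -0.9848, sin(-190 deg) = 0.1736
  joint[3] = (-2.5309, -10.2537) + 1.1 * (-0.9848, 0.1736) = (-2.5309 + -1.0833, -10.2537 + 0.1910) = (-3.6142, -10.0627)
End effector: (-3.6142, -10.0627)

Answer: -3.6142 -10.0627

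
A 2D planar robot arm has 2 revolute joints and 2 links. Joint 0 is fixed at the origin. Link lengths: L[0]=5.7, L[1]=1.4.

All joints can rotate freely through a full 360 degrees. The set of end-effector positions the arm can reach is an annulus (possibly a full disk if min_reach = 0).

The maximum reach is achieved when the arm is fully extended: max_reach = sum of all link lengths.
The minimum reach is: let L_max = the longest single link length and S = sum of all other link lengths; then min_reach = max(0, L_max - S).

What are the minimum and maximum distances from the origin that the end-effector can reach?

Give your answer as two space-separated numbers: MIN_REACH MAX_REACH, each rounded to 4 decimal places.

Answer: 4.3000 7.1000

Derivation:
Link lengths: [5.7, 1.4]
max_reach = 5.7 + 1.4 = 7.1
L_max = max([5.7, 1.4]) = 5.7
S (sum of others) = 7.1 - 5.7 = 1.4
min_reach = max(0, 5.7 - 1.4) = max(0, 4.3) = 4.3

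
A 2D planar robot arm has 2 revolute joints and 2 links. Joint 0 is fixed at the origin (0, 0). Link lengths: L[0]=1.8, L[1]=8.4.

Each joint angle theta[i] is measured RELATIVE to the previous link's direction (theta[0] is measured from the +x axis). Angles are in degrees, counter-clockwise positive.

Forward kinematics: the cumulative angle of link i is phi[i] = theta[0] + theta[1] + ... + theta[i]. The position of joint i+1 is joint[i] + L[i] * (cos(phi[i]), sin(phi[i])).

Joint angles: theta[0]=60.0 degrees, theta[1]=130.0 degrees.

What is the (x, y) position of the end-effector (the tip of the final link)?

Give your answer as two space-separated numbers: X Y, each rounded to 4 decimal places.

Answer: -7.3724 0.1002

Derivation:
joint[0] = (0.0000, 0.0000)  (base)
link 0: phi[0] = 60 = 60 deg
  cos(60 deg) = 0.5000, sin(60 deg) = 0.8660
  joint[1] = (0.0000, 0.0000) + 1.8 * (0.5000, 0.8660) = (0.0000 + 0.9000, 0.0000 + 1.5588) = (0.9000, 1.5588)
link 1: phi[1] = 60 + 130 = 190 deg
  cos(190 deg) = -0.9848, sin(190 deg) = -0.1736
  joint[2] = (0.9000, 1.5588) + 8.4 * (-0.9848, -0.1736) = (0.9000 + -8.2724, 1.5588 + -1.4586) = (-7.3724, 0.1002)
End effector: (-7.3724, 0.1002)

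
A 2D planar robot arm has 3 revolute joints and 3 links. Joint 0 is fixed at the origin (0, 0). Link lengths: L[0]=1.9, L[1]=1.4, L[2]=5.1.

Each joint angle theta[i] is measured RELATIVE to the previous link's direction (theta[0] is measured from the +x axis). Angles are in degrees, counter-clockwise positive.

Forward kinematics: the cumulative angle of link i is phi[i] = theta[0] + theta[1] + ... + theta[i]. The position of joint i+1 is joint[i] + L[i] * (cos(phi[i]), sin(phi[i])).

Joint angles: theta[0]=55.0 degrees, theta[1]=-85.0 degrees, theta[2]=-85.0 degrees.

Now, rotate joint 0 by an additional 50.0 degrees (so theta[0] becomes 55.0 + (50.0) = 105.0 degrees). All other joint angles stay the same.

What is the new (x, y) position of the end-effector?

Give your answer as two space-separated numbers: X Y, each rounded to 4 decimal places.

joint[0] = (0.0000, 0.0000)  (base)
link 0: phi[0] = 105 = 105 deg
  cos(105 deg) = -0.2588, sin(105 deg) = 0.9659
  joint[1] = (0.0000, 0.0000) + 1.9 * (-0.2588, 0.9659) = (0.0000 + -0.4918, 0.0000 + 1.8353) = (-0.4918, 1.8353)
link 1: phi[1] = 105 + -85 = 20 deg
  cos(20 deg) = 0.9397, sin(20 deg) = 0.3420
  joint[2] = (-0.4918, 1.8353) + 1.4 * (0.9397, 0.3420) = (-0.4918 + 1.3156, 1.8353 + 0.4788) = (0.8238, 2.3141)
link 2: phi[2] = 105 + -85 + -85 = -65 deg
  cos(-65 deg) = 0.4226, sin(-65 deg) = -0.9063
  joint[3] = (0.8238, 2.3141) + 5.1 * (0.4226, -0.9063) = (0.8238 + 2.1554, 2.3141 + -4.6222) = (2.9792, -2.3081)
End effector: (2.9792, -2.3081)

Answer: 2.9792 -2.3081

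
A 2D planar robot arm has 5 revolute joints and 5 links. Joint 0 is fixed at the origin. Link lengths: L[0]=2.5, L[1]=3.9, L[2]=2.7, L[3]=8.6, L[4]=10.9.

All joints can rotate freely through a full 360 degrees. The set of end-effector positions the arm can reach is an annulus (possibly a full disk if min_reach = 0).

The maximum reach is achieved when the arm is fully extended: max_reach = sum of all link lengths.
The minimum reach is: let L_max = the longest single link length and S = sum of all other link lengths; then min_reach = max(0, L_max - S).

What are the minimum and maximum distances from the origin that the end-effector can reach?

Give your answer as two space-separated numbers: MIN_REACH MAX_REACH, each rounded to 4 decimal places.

Answer: 0.0000 28.6000

Derivation:
Link lengths: [2.5, 3.9, 2.7, 8.6, 10.9]
max_reach = 2.5 + 3.9 + 2.7 + 8.6 + 10.9 = 28.6
L_max = max([2.5, 3.9, 2.7, 8.6, 10.9]) = 10.9
S (sum of others) = 28.6 - 10.9 = 17.7
min_reach = max(0, 10.9 - 17.7) = max(0, -6.8) = 0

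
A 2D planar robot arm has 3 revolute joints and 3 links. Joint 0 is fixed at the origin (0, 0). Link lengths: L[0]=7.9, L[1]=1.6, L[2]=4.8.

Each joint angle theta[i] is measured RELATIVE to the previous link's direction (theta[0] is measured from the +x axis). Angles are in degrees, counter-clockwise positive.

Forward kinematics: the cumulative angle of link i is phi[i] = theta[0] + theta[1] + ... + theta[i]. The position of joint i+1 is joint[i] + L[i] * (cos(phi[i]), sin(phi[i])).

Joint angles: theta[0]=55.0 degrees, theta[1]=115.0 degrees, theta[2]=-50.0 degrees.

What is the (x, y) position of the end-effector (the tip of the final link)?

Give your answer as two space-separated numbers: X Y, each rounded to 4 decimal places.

joint[0] = (0.0000, 0.0000)  (base)
link 0: phi[0] = 55 = 55 deg
  cos(55 deg) = 0.5736, sin(55 deg) = 0.8192
  joint[1] = (0.0000, 0.0000) + 7.9 * (0.5736, 0.8192) = (0.0000 + 4.5313, 0.0000 + 6.4713) = (4.5313, 6.4713)
link 1: phi[1] = 55 + 115 = 170 deg
  cos(170 deg) = -0.9848, sin(170 deg) = 0.1736
  joint[2] = (4.5313, 6.4713) + 1.6 * (-0.9848, 0.1736) = (4.5313 + -1.5757, 6.4713 + 0.2778) = (2.9556, 6.7491)
link 2: phi[2] = 55 + 115 + -50 = 120 deg
  cos(120 deg) = -0.5000, sin(120 deg) = 0.8660
  joint[3] = (2.9556, 6.7491) + 4.8 * (-0.5000, 0.8660) = (2.9556 + -2.4000, 6.7491 + 4.1569) = (0.5556, 10.9061)
End effector: (0.5556, 10.9061)

Answer: 0.5556 10.9061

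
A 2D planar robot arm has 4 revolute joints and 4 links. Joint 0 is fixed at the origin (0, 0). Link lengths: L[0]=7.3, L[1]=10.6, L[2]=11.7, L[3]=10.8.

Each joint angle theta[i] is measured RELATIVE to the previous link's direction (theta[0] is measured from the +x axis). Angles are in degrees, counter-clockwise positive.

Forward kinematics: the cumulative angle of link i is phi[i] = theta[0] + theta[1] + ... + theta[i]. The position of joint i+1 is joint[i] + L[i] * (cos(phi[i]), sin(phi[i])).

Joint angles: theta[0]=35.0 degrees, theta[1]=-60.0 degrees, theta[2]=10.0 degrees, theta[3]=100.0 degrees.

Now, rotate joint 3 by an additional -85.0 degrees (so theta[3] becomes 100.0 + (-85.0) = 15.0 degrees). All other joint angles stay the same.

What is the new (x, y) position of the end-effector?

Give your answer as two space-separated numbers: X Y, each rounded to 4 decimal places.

joint[0] = (0.0000, 0.0000)  (base)
link 0: phi[0] = 35 = 35 deg
  cos(35 deg) = 0.8192, sin(35 deg) = 0.5736
  joint[1] = (0.0000, 0.0000) + 7.3 * (0.8192, 0.5736) = (0.0000 + 5.9798, 0.0000 + 4.1871) = (5.9798, 4.1871)
link 1: phi[1] = 35 + -60 = -25 deg
  cos(-25 deg) = 0.9063, sin(-25 deg) = -0.4226
  joint[2] = (5.9798, 4.1871) + 10.6 * (0.9063, -0.4226) = (5.9798 + 9.6069, 4.1871 + -4.4798) = (15.5867, -0.2926)
link 2: phi[2] = 35 + -60 + 10 = -15 deg
  cos(-15 deg) = 0.9659, sin(-15 deg) = -0.2588
  joint[3] = (15.5867, -0.2926) + 11.7 * (0.9659, -0.2588) = (15.5867 + 11.3013, -0.2926 + -3.0282) = (26.8880, -3.3208)
link 3: phi[3] = 35 + -60 + 10 + 15 = 0 deg
  cos(0 deg) = 1.0000, sin(0 deg) = 0.0000
  joint[4] = (26.8880, -3.3208) + 10.8 * (1.0000, 0.0000) = (26.8880 + 10.8000, -3.3208 + 0.0000) = (37.6880, -3.3208)
End effector: (37.6880, -3.3208)

Answer: 37.6880 -3.3208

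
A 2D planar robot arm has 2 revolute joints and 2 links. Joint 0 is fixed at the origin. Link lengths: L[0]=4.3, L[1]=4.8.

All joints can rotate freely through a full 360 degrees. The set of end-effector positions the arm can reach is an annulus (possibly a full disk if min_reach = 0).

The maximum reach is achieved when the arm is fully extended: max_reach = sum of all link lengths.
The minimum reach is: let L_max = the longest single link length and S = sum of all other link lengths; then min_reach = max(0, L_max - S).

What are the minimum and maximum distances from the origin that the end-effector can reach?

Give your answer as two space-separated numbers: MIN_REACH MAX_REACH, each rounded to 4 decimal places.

Link lengths: [4.3, 4.8]
max_reach = 4.3 + 4.8 = 9.1
L_max = max([4.3, 4.8]) = 4.8
S (sum of others) = 9.1 - 4.8 = 4.3
min_reach = max(0, 4.8 - 4.3) = max(0, 0.5) = 0.5

Answer: 0.5000 9.1000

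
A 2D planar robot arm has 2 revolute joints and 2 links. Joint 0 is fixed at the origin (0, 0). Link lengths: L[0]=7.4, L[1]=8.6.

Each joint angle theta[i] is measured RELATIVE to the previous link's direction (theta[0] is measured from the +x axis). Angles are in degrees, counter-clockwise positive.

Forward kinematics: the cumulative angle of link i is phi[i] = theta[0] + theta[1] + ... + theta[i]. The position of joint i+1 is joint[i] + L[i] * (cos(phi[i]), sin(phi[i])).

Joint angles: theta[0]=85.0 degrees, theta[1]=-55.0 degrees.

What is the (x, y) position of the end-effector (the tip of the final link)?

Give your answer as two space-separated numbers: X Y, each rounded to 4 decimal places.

Answer: 8.0928 11.6718

Derivation:
joint[0] = (0.0000, 0.0000)  (base)
link 0: phi[0] = 85 = 85 deg
  cos(85 deg) = 0.0872, sin(85 deg) = 0.9962
  joint[1] = (0.0000, 0.0000) + 7.4 * (0.0872, 0.9962) = (0.0000 + 0.6450, 0.0000 + 7.3718) = (0.6450, 7.3718)
link 1: phi[1] = 85 + -55 = 30 deg
  cos(30 deg) = 0.8660, sin(30 deg) = 0.5000
  joint[2] = (0.6450, 7.3718) + 8.6 * (0.8660, 0.5000) = (0.6450 + 7.4478, 7.3718 + 4.3000) = (8.0928, 11.6718)
End effector: (8.0928, 11.6718)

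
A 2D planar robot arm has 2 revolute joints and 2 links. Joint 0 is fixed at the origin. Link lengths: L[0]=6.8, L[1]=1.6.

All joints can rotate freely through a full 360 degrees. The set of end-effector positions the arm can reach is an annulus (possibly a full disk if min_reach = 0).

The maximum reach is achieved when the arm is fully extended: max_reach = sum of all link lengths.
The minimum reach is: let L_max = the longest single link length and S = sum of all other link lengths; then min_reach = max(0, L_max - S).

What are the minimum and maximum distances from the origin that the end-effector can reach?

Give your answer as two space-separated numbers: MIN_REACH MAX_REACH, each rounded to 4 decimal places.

Link lengths: [6.8, 1.6]
max_reach = 6.8 + 1.6 = 8.4
L_max = max([6.8, 1.6]) = 6.8
S (sum of others) = 8.4 - 6.8 = 1.6
min_reach = max(0, 6.8 - 1.6) = max(0, 5.2) = 5.2

Answer: 5.2000 8.4000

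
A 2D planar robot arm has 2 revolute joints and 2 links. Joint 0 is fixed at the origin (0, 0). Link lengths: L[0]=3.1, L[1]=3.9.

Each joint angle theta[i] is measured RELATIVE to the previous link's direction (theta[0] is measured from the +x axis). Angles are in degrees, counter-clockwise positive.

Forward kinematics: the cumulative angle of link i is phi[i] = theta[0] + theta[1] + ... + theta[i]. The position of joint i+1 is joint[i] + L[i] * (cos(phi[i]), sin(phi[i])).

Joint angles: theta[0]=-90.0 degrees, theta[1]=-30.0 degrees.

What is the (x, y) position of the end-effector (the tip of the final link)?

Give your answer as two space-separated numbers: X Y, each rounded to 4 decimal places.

Answer: -1.9500 -6.4775

Derivation:
joint[0] = (0.0000, 0.0000)  (base)
link 0: phi[0] = -90 = -90 deg
  cos(-90 deg) = 0.0000, sin(-90 deg) = -1.0000
  joint[1] = (0.0000, 0.0000) + 3.1 * (0.0000, -1.0000) = (0.0000 + 0.0000, 0.0000 + -3.1000) = (0.0000, -3.1000)
link 1: phi[1] = -90 + -30 = -120 deg
  cos(-120 deg) = -0.5000, sin(-120 deg) = -0.8660
  joint[2] = (0.0000, -3.1000) + 3.9 * (-0.5000, -0.8660) = (0.0000 + -1.9500, -3.1000 + -3.3775) = (-1.9500, -6.4775)
End effector: (-1.9500, -6.4775)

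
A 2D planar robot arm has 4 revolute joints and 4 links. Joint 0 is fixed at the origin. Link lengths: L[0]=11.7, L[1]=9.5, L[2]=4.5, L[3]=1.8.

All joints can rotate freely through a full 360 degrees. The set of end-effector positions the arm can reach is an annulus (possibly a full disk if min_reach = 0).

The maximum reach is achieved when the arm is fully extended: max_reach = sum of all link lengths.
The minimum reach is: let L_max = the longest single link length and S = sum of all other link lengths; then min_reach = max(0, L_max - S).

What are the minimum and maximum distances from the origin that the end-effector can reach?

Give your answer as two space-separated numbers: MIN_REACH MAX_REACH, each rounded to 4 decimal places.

Link lengths: [11.7, 9.5, 4.5, 1.8]
max_reach = 11.7 + 9.5 + 4.5 + 1.8 = 27.5
L_max = max([11.7, 9.5, 4.5, 1.8]) = 11.7
S (sum of others) = 27.5 - 11.7 = 15.8
min_reach = max(0, 11.7 - 15.8) = max(0, -4.1) = 0

Answer: 0.0000 27.5000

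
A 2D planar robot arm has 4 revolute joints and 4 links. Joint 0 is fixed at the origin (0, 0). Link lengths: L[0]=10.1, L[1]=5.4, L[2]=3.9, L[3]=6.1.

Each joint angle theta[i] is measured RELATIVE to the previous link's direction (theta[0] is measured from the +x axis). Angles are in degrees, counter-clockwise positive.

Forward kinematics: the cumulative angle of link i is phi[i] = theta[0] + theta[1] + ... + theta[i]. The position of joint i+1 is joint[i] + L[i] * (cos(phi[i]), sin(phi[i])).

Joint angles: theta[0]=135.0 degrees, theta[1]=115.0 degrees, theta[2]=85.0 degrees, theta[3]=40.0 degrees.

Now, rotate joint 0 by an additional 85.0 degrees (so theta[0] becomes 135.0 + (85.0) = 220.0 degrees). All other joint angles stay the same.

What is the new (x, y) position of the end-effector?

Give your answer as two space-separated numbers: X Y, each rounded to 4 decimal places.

joint[0] = (0.0000, 0.0000)  (base)
link 0: phi[0] = 220 = 220 deg
  cos(220 deg) = -0.7660, sin(220 deg) = -0.6428
  joint[1] = (0.0000, 0.0000) + 10.1 * (-0.7660, -0.6428) = (0.0000 + -7.7370, 0.0000 + -6.4922) = (-7.7370, -6.4922)
link 1: phi[1] = 220 + 115 = 335 deg
  cos(335 deg) = 0.9063, sin(335 deg) = -0.4226
  joint[2] = (-7.7370, -6.4922) + 5.4 * (0.9063, -0.4226) = (-7.7370 + 4.8941, -6.4922 + -2.2821) = (-2.8430, -8.7743)
link 2: phi[2] = 220 + 115 + 85 = 420 deg
  cos(420 deg) = 0.5000, sin(420 deg) = 0.8660
  joint[3] = (-2.8430, -8.7743) + 3.9 * (0.5000, 0.8660) = (-2.8430 + 1.9500, -8.7743 + 3.3775) = (-0.8930, -5.3968)
link 3: phi[3] = 220 + 115 + 85 + 40 = 460 deg
  cos(460 deg) = -0.1736, sin(460 deg) = 0.9848
  joint[4] = (-0.8930, -5.3968) + 6.1 * (-0.1736, 0.9848) = (-0.8930 + -1.0593, -5.3968 + 6.0073) = (-1.9522, 0.6105)
End effector: (-1.9522, 0.6105)

Answer: -1.9522 0.6105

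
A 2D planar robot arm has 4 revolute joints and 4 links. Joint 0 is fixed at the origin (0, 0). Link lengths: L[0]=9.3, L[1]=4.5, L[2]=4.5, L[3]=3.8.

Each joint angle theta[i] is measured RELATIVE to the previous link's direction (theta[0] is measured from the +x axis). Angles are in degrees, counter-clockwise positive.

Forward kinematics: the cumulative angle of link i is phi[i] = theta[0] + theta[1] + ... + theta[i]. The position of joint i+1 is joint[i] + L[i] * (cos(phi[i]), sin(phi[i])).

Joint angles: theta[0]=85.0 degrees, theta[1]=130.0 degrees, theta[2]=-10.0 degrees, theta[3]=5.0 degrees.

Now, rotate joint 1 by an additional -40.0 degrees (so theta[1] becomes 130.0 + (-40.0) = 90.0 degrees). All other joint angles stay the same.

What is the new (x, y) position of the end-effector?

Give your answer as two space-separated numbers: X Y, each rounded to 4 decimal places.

Answer: -11.7613 11.4814

Derivation:
joint[0] = (0.0000, 0.0000)  (base)
link 0: phi[0] = 85 = 85 deg
  cos(85 deg) = 0.0872, sin(85 deg) = 0.9962
  joint[1] = (0.0000, 0.0000) + 9.3 * (0.0872, 0.9962) = (0.0000 + 0.8105, 0.0000 + 9.2646) = (0.8105, 9.2646)
link 1: phi[1] = 85 + 90 = 175 deg
  cos(175 deg) = -0.9962, sin(175 deg) = 0.0872
  joint[2] = (0.8105, 9.2646) + 4.5 * (-0.9962, 0.0872) = (0.8105 + -4.4829, 9.2646 + 0.3922) = (-3.6723, 9.6568)
link 2: phi[2] = 85 + 90 + -10 = 165 deg
  cos(165 deg) = -0.9659, sin(165 deg) = 0.2588
  joint[3] = (-3.6723, 9.6568) + 4.5 * (-0.9659, 0.2588) = (-3.6723 + -4.3467, 9.6568 + 1.1647) = (-8.0190, 10.8215)
link 3: phi[3] = 85 + 90 + -10 + 5 = 170 deg
  cos(170 deg) = -0.9848, sin(170 deg) = 0.1736
  joint[4] = (-8.0190, 10.8215) + 3.8 * (-0.9848, 0.1736) = (-8.0190 + -3.7423, 10.8215 + 0.6599) = (-11.7613, 11.4814)
End effector: (-11.7613, 11.4814)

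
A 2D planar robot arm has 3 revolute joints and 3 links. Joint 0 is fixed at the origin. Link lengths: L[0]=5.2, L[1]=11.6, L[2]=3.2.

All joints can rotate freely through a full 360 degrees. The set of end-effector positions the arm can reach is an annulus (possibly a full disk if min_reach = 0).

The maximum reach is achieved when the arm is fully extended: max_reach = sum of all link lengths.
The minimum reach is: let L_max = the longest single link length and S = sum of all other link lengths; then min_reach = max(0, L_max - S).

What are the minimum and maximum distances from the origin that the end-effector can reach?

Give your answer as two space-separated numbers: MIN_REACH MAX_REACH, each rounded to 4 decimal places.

Link lengths: [5.2, 11.6, 3.2]
max_reach = 5.2 + 11.6 + 3.2 = 20
L_max = max([5.2, 11.6, 3.2]) = 11.6
S (sum of others) = 20 - 11.6 = 8.4
min_reach = max(0, 11.6 - 8.4) = max(0, 3.2) = 3.2

Answer: 3.2000 20.0000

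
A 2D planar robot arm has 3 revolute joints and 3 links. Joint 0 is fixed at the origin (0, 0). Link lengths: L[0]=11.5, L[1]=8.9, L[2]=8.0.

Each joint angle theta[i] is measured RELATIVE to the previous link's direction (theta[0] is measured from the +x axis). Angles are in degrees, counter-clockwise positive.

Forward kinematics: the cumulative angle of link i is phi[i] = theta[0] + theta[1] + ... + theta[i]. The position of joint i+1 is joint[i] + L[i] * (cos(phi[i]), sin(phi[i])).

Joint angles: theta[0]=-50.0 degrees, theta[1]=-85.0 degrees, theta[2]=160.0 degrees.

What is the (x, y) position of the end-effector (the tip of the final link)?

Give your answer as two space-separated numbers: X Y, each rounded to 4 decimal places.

joint[0] = (0.0000, 0.0000)  (base)
link 0: phi[0] = -50 = -50 deg
  cos(-50 deg) = 0.6428, sin(-50 deg) = -0.7660
  joint[1] = (0.0000, 0.0000) + 11.5 * (0.6428, -0.7660) = (0.0000 + 7.3921, 0.0000 + -8.8095) = (7.3921, -8.8095)
link 1: phi[1] = -50 + -85 = -135 deg
  cos(-135 deg) = -0.7071, sin(-135 deg) = -0.7071
  joint[2] = (7.3921, -8.8095) + 8.9 * (-0.7071, -0.7071) = (7.3921 + -6.2933, -8.8095 + -6.2933) = (1.0988, -15.1028)
link 2: phi[2] = -50 + -85 + 160 = 25 deg
  cos(25 deg) = 0.9063, sin(25 deg) = 0.4226
  joint[3] = (1.0988, -15.1028) + 8 * (0.9063, 0.4226) = (1.0988 + 7.2505, -15.1028 + 3.3809) = (8.3493, -11.7218)
End effector: (8.3493, -11.7218)

Answer: 8.3493 -11.7218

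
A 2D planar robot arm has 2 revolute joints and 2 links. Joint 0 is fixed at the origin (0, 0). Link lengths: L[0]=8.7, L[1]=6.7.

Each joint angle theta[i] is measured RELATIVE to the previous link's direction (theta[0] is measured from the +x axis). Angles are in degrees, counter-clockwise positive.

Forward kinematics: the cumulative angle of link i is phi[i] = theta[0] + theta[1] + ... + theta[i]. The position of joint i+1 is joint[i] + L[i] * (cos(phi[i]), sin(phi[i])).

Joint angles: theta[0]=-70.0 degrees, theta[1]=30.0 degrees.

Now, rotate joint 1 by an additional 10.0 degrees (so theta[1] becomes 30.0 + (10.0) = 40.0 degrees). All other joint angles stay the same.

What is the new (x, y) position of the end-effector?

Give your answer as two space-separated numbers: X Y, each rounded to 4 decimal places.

joint[0] = (0.0000, 0.0000)  (base)
link 0: phi[0] = -70 = -70 deg
  cos(-70 deg) = 0.3420, sin(-70 deg) = -0.9397
  joint[1] = (0.0000, 0.0000) + 8.7 * (0.3420, -0.9397) = (0.0000 + 2.9756, 0.0000 + -8.1753) = (2.9756, -8.1753)
link 1: phi[1] = -70 + 40 = -30 deg
  cos(-30 deg) = 0.8660, sin(-30 deg) = -0.5000
  joint[2] = (2.9756, -8.1753) + 6.7 * (0.8660, -0.5000) = (2.9756 + 5.8024, -8.1753 + -3.3500) = (8.7779, -11.5253)
End effector: (8.7779, -11.5253)

Answer: 8.7779 -11.5253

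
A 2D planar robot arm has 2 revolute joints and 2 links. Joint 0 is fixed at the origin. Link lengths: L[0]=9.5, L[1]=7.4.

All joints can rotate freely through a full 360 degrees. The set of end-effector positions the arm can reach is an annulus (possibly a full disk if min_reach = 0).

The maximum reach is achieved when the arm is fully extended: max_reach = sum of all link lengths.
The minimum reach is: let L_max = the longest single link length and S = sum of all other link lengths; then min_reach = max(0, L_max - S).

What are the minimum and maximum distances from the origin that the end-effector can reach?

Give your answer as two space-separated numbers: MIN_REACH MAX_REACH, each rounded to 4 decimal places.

Answer: 2.1000 16.9000

Derivation:
Link lengths: [9.5, 7.4]
max_reach = 9.5 + 7.4 = 16.9
L_max = max([9.5, 7.4]) = 9.5
S (sum of others) = 16.9 - 9.5 = 7.4
min_reach = max(0, 9.5 - 7.4) = max(0, 2.1) = 2.1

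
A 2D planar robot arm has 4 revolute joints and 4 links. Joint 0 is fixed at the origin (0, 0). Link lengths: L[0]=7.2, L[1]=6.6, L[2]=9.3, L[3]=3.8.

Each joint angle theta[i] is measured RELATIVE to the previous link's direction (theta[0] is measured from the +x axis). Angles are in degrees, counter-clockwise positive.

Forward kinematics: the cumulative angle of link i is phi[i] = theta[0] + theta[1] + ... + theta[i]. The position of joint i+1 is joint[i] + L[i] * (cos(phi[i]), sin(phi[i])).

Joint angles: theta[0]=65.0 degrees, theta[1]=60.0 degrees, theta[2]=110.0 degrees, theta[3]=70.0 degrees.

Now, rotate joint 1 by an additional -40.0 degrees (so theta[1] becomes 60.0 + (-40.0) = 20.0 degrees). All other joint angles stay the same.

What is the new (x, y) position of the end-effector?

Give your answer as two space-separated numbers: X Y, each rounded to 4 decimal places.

Answer: -5.6962 6.9077

Derivation:
joint[0] = (0.0000, 0.0000)  (base)
link 0: phi[0] = 65 = 65 deg
  cos(65 deg) = 0.4226, sin(65 deg) = 0.9063
  joint[1] = (0.0000, 0.0000) + 7.2 * (0.4226, 0.9063) = (0.0000 + 3.0429, 0.0000 + 6.5254) = (3.0429, 6.5254)
link 1: phi[1] = 65 + 20 = 85 deg
  cos(85 deg) = 0.0872, sin(85 deg) = 0.9962
  joint[2] = (3.0429, 6.5254) + 6.6 * (0.0872, 0.9962) = (3.0429 + 0.5752, 6.5254 + 6.5749) = (3.6181, 13.1003)
link 2: phi[2] = 65 + 20 + 110 = 195 deg
  cos(195 deg) = -0.9659, sin(195 deg) = -0.2588
  joint[3] = (3.6181, 13.1003) + 9.3 * (-0.9659, -0.2588) = (3.6181 + -8.9831, 13.1003 + -2.4070) = (-5.3650, 10.6933)
link 3: phi[3] = 65 + 20 + 110 + 70 = 265 deg
  cos(265 deg) = -0.0872, sin(265 deg) = -0.9962
  joint[4] = (-5.3650, 10.6933) + 3.8 * (-0.0872, -0.9962) = (-5.3650 + -0.3312, 10.6933 + -3.7855) = (-5.6962, 6.9077)
End effector: (-5.6962, 6.9077)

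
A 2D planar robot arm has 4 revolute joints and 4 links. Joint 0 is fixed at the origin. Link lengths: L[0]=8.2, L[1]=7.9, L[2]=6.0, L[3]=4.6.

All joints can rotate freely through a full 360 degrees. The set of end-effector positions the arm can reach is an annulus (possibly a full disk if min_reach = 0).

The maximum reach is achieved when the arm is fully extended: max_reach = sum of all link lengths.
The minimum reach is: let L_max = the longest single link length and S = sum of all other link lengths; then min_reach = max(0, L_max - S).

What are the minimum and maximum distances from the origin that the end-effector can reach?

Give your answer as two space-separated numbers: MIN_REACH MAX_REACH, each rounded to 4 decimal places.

Answer: 0.0000 26.7000

Derivation:
Link lengths: [8.2, 7.9, 6.0, 4.6]
max_reach = 8.2 + 7.9 + 6 + 4.6 = 26.7
L_max = max([8.2, 7.9, 6.0, 4.6]) = 8.2
S (sum of others) = 26.7 - 8.2 = 18.5
min_reach = max(0, 8.2 - 18.5) = max(0, -10.3) = 0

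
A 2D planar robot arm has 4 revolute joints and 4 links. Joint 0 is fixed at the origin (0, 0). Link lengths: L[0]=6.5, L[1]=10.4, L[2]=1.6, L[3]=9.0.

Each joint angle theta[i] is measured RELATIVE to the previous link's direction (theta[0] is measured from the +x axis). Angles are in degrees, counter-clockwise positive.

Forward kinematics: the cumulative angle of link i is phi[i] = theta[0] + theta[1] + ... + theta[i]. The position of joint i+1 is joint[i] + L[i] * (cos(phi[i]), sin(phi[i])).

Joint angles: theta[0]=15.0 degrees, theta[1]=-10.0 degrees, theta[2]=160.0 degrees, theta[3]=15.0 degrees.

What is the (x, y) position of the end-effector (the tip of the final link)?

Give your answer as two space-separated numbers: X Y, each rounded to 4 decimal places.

joint[0] = (0.0000, 0.0000)  (base)
link 0: phi[0] = 15 = 15 deg
  cos(15 deg) = 0.9659, sin(15 deg) = 0.2588
  joint[1] = (0.0000, 0.0000) + 6.5 * (0.9659, 0.2588) = (0.0000 + 6.2785, 0.0000 + 1.6823) = (6.2785, 1.6823)
link 1: phi[1] = 15 + -10 = 5 deg
  cos(5 deg) = 0.9962, sin(5 deg) = 0.0872
  joint[2] = (6.2785, 1.6823) + 10.4 * (0.9962, 0.0872) = (6.2785 + 10.3604, 1.6823 + 0.9064) = (16.6389, 2.5887)
link 2: phi[2] = 15 + -10 + 160 = 165 deg
  cos(165 deg) = -0.9659, sin(165 deg) = 0.2588
  joint[3] = (16.6389, 2.5887) + 1.6 * (-0.9659, 0.2588) = (16.6389 + -1.5455, 2.5887 + 0.4141) = (15.0935, 3.0029)
link 3: phi[3] = 15 + -10 + 160 + 15 = 180 deg
  cos(180 deg) = -1.0000, sin(180 deg) = 0.0000
  joint[4] = (15.0935, 3.0029) + 9 * (-1.0000, 0.0000) = (15.0935 + -9.0000, 3.0029 + 0.0000) = (6.0935, 3.0029)
End effector: (6.0935, 3.0029)

Answer: 6.0935 3.0029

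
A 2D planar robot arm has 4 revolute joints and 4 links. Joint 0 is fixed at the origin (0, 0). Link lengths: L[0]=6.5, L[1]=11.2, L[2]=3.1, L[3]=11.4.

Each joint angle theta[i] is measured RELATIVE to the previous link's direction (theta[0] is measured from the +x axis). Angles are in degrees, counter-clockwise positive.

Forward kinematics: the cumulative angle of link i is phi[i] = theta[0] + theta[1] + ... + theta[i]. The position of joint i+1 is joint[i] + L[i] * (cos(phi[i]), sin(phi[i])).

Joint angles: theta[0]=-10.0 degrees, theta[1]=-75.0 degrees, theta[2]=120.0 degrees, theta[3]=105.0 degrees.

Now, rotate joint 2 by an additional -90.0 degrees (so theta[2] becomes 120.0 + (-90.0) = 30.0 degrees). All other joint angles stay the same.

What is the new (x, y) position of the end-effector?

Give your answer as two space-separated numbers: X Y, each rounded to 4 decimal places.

Answer: 16.4833 -6.0926

Derivation:
joint[0] = (0.0000, 0.0000)  (base)
link 0: phi[0] = -10 = -10 deg
  cos(-10 deg) = 0.9848, sin(-10 deg) = -0.1736
  joint[1] = (0.0000, 0.0000) + 6.5 * (0.9848, -0.1736) = (0.0000 + 6.4013, 0.0000 + -1.1287) = (6.4013, -1.1287)
link 1: phi[1] = -10 + -75 = -85 deg
  cos(-85 deg) = 0.0872, sin(-85 deg) = -0.9962
  joint[2] = (6.4013, -1.1287) + 11.2 * (0.0872, -0.9962) = (6.4013 + 0.9761, -1.1287 + -11.1574) = (7.3774, -12.2861)
link 2: phi[2] = -10 + -75 + 30 = -55 deg
  cos(-55 deg) = 0.5736, sin(-55 deg) = -0.8192
  joint[3] = (7.3774, -12.2861) + 3.1 * (0.5736, -0.8192) = (7.3774 + 1.7781, -12.2861 + -2.5394) = (9.1555, -14.8255)
link 3: phi[3] = -10 + -75 + 30 + 105 = 50 deg
  cos(50 deg) = 0.6428, sin(50 deg) = 0.7660
  joint[4] = (9.1555, -14.8255) + 11.4 * (0.6428, 0.7660) = (9.1555 + 7.3278, -14.8255 + 8.7329) = (16.4833, -6.0926)
End effector: (16.4833, -6.0926)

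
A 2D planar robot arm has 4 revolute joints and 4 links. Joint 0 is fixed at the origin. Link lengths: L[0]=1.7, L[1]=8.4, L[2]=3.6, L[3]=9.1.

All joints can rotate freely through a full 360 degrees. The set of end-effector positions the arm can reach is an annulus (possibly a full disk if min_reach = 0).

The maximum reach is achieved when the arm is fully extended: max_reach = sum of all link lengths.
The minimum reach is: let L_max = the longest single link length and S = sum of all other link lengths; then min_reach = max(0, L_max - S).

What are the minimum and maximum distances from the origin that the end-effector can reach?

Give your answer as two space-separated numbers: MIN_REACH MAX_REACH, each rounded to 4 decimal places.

Link lengths: [1.7, 8.4, 3.6, 9.1]
max_reach = 1.7 + 8.4 + 3.6 + 9.1 = 22.8
L_max = max([1.7, 8.4, 3.6, 9.1]) = 9.1
S (sum of others) = 22.8 - 9.1 = 13.7
min_reach = max(0, 9.1 - 13.7) = max(0, -4.6) = 0

Answer: 0.0000 22.8000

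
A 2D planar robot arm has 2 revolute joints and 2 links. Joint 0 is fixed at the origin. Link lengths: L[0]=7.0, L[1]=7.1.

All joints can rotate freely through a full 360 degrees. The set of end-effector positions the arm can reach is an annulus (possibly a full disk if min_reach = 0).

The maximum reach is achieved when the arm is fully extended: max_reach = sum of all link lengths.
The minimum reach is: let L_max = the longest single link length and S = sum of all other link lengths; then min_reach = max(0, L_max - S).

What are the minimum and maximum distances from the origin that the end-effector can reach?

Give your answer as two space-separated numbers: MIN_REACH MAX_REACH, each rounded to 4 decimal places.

Answer: 0.1000 14.1000

Derivation:
Link lengths: [7.0, 7.1]
max_reach = 7 + 7.1 = 14.1
L_max = max([7.0, 7.1]) = 7.1
S (sum of others) = 14.1 - 7.1 = 7
min_reach = max(0, 7.1 - 7) = max(0, 0.1) = 0.1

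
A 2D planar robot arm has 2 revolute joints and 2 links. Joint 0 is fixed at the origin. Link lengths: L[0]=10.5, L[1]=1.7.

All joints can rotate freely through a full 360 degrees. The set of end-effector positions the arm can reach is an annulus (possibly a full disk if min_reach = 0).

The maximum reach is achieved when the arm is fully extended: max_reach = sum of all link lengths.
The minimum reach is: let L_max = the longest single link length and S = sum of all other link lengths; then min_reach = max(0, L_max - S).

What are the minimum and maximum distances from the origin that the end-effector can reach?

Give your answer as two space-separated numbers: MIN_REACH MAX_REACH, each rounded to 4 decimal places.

Answer: 8.8000 12.2000

Derivation:
Link lengths: [10.5, 1.7]
max_reach = 10.5 + 1.7 = 12.2
L_max = max([10.5, 1.7]) = 10.5
S (sum of others) = 12.2 - 10.5 = 1.7
min_reach = max(0, 10.5 - 1.7) = max(0, 8.8) = 8.8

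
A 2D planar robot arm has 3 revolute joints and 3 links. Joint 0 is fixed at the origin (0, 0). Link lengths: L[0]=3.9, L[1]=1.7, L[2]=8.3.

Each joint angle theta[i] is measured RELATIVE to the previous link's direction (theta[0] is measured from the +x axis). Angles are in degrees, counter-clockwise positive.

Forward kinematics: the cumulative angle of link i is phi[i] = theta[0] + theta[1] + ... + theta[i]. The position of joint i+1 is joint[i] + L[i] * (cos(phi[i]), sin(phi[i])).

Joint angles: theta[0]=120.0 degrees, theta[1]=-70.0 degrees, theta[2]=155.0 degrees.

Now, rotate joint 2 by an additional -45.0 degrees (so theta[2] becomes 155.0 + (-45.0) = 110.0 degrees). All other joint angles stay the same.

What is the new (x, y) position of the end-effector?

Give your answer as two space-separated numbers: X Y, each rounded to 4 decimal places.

joint[0] = (0.0000, 0.0000)  (base)
link 0: phi[0] = 120 = 120 deg
  cos(120 deg) = -0.5000, sin(120 deg) = 0.8660
  joint[1] = (0.0000, 0.0000) + 3.9 * (-0.5000, 0.8660) = (0.0000 + -1.9500, 0.0000 + 3.3775) = (-1.9500, 3.3775)
link 1: phi[1] = 120 + -70 = 50 deg
  cos(50 deg) = 0.6428, sin(50 deg) = 0.7660
  joint[2] = (-1.9500, 3.3775) + 1.7 * (0.6428, 0.7660) = (-1.9500 + 1.0927, 3.3775 + 1.3023) = (-0.8573, 4.6798)
link 2: phi[2] = 120 + -70 + 110 = 160 deg
  cos(160 deg) = -0.9397, sin(160 deg) = 0.3420
  joint[3] = (-0.8573, 4.6798) + 8.3 * (-0.9397, 0.3420) = (-0.8573 + -7.7994, 4.6798 + 2.8388) = (-8.6567, 7.5185)
End effector: (-8.6567, 7.5185)

Answer: -8.6567 7.5185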